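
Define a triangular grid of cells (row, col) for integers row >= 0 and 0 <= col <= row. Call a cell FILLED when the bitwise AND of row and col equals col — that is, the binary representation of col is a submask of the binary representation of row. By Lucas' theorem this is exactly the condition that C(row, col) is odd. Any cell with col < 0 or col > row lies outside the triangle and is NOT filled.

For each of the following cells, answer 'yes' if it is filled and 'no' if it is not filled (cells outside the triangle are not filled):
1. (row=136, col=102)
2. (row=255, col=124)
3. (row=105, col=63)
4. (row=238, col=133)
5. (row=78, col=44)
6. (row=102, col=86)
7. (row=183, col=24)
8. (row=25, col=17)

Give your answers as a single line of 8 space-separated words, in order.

Answer: no yes no no no no no yes

Derivation:
(136,102): row=0b10001000, col=0b1100110, row AND col = 0b0 = 0; 0 != 102 -> empty
(255,124): row=0b11111111, col=0b1111100, row AND col = 0b1111100 = 124; 124 == 124 -> filled
(105,63): row=0b1101001, col=0b111111, row AND col = 0b101001 = 41; 41 != 63 -> empty
(238,133): row=0b11101110, col=0b10000101, row AND col = 0b10000100 = 132; 132 != 133 -> empty
(78,44): row=0b1001110, col=0b101100, row AND col = 0b1100 = 12; 12 != 44 -> empty
(102,86): row=0b1100110, col=0b1010110, row AND col = 0b1000110 = 70; 70 != 86 -> empty
(183,24): row=0b10110111, col=0b11000, row AND col = 0b10000 = 16; 16 != 24 -> empty
(25,17): row=0b11001, col=0b10001, row AND col = 0b10001 = 17; 17 == 17 -> filled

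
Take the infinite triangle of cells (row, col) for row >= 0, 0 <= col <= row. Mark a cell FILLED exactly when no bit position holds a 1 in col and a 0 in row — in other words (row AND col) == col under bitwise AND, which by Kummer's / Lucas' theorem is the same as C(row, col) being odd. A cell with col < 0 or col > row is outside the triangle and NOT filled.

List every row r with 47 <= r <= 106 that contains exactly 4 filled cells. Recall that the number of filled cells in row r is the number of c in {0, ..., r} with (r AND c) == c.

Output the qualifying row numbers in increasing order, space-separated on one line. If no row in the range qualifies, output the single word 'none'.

Row r has 2^popcount(r) filled cells, so we need popcount(r) = log2(4) = 2.
Scan r = 47..106 and keep those with exactly 2 one-bits:
r=47=101111 popcount=5 -> skip
r=48=110000 popcount=2 -> KEEP
r=49=110001 popcount=3 -> skip
r=50=110010 popcount=3 -> skip
r=51=110011 popcount=4 -> skip
r=52=110100 popcount=3 -> skip
r=53=110101 popcount=4 -> skip
r=54=110110 popcount=4 -> skip
r=55=110111 popcount=5 -> skip
r=56=111000 popcount=3 -> skip
r=57=111001 popcount=4 -> skip
r=58=111010 popcount=4 -> skip
r=59=111011 popcount=5 -> skip
r=60=111100 popcount=4 -> skip
r=61=111101 popcount=5 -> skip
r=62=111110 popcount=5 -> skip
r=63=111111 popcount=6 -> skip
r=64=1000000 popcount=1 -> skip
r=65=1000001 popcount=2 -> KEEP
r=66=1000010 popcount=2 -> KEEP
r=67=1000011 popcount=3 -> skip
r=68=1000100 popcount=2 -> KEEP
r=69=1000101 popcount=3 -> skip
r=70=1000110 popcount=3 -> skip
r=71=1000111 popcount=4 -> skip
r=72=1001000 popcount=2 -> KEEP
r=73=1001001 popcount=3 -> skip
r=74=1001010 popcount=3 -> skip
r=75=1001011 popcount=4 -> skip
r=76=1001100 popcount=3 -> skip
r=77=1001101 popcount=4 -> skip
r=78=1001110 popcount=4 -> skip
r=79=1001111 popcount=5 -> skip
r=80=1010000 popcount=2 -> KEEP
r=81=1010001 popcount=3 -> skip
r=82=1010010 popcount=3 -> skip
r=83=1010011 popcount=4 -> skip
r=84=1010100 popcount=3 -> skip
r=85=1010101 popcount=4 -> skip
r=86=1010110 popcount=4 -> skip
r=87=1010111 popcount=5 -> skip
r=88=1011000 popcount=3 -> skip
r=89=1011001 popcount=4 -> skip
r=90=1011010 popcount=4 -> skip
r=91=1011011 popcount=5 -> skip
r=92=1011100 popcount=4 -> skip
r=93=1011101 popcount=5 -> skip
r=94=1011110 popcount=5 -> skip
r=95=1011111 popcount=6 -> skip
r=96=1100000 popcount=2 -> KEEP
r=97=1100001 popcount=3 -> skip
r=98=1100010 popcount=3 -> skip
r=99=1100011 popcount=4 -> skip
r=100=1100100 popcount=3 -> skip
r=101=1100101 popcount=4 -> skip
r=102=1100110 popcount=4 -> skip
r=103=1100111 popcount=5 -> skip
r=104=1101000 popcount=3 -> skip
r=105=1101001 popcount=4 -> skip
r=106=1101010 popcount=4 -> skip
Kept rows: 48 65 66 68 72 80 96

Answer: 48 65 66 68 72 80 96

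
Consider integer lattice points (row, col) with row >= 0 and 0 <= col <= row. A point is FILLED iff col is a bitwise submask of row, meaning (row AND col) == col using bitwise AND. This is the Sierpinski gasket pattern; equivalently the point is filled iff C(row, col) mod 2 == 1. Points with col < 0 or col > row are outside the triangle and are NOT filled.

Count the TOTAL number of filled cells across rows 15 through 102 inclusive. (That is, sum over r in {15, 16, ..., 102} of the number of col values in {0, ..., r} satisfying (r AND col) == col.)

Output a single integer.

Answer: 1226

Derivation:
r15=1111 pc4: +16 =16
r16=10000 pc1: +2 =18
r17=10001 pc2: +4 =22
r18=10010 pc2: +4 =26
r19=10011 pc3: +8 =34
r20=10100 pc2: +4 =38
r21=10101 pc3: +8 =46
r22=10110 pc3: +8 =54
r23=10111 pc4: +16 =70
r24=11000 pc2: +4 =74
r25=11001 pc3: +8 =82
r26=11010 pc3: +8 =90
r27=11011 pc4: +16 =106
r28=11100 pc3: +8 =114
r29=11101 pc4: +16 =130
r30=11110 pc4: +16 =146
r31=11111 pc5: +32 =178
r32=100000 pc1: +2 =180
r33=100001 pc2: +4 =184
r34=100010 pc2: +4 =188
r35=100011 pc3: +8 =196
r36=100100 pc2: +4 =200
r37=100101 pc3: +8 =208
r38=100110 pc3: +8 =216
r39=100111 pc4: +16 =232
r40=101000 pc2: +4 =236
r41=101001 pc3: +8 =244
r42=101010 pc3: +8 =252
r43=101011 pc4: +16 =268
r44=101100 pc3: +8 =276
r45=101101 pc4: +16 =292
r46=101110 pc4: +16 =308
r47=101111 pc5: +32 =340
r48=110000 pc2: +4 =344
r49=110001 pc3: +8 =352
r50=110010 pc3: +8 =360
r51=110011 pc4: +16 =376
r52=110100 pc3: +8 =384
r53=110101 pc4: +16 =400
r54=110110 pc4: +16 =416
r55=110111 pc5: +32 =448
r56=111000 pc3: +8 =456
r57=111001 pc4: +16 =472
r58=111010 pc4: +16 =488
r59=111011 pc5: +32 =520
r60=111100 pc4: +16 =536
r61=111101 pc5: +32 =568
r62=111110 pc5: +32 =600
r63=111111 pc6: +64 =664
r64=1000000 pc1: +2 =666
r65=1000001 pc2: +4 =670
r66=1000010 pc2: +4 =674
r67=1000011 pc3: +8 =682
r68=1000100 pc2: +4 =686
r69=1000101 pc3: +8 =694
r70=1000110 pc3: +8 =702
r71=1000111 pc4: +16 =718
r72=1001000 pc2: +4 =722
r73=1001001 pc3: +8 =730
r74=1001010 pc3: +8 =738
r75=1001011 pc4: +16 =754
r76=1001100 pc3: +8 =762
r77=1001101 pc4: +16 =778
r78=1001110 pc4: +16 =794
r79=1001111 pc5: +32 =826
r80=1010000 pc2: +4 =830
r81=1010001 pc3: +8 =838
r82=1010010 pc3: +8 =846
r83=1010011 pc4: +16 =862
r84=1010100 pc3: +8 =870
r85=1010101 pc4: +16 =886
r86=1010110 pc4: +16 =902
r87=1010111 pc5: +32 =934
r88=1011000 pc3: +8 =942
r89=1011001 pc4: +16 =958
r90=1011010 pc4: +16 =974
r91=1011011 pc5: +32 =1006
r92=1011100 pc4: +16 =1022
r93=1011101 pc5: +32 =1054
r94=1011110 pc5: +32 =1086
r95=1011111 pc6: +64 =1150
r96=1100000 pc2: +4 =1154
r97=1100001 pc3: +8 =1162
r98=1100010 pc3: +8 =1170
r99=1100011 pc4: +16 =1186
r100=1100100 pc3: +8 =1194
r101=1100101 pc4: +16 =1210
r102=1100110 pc4: +16 =1226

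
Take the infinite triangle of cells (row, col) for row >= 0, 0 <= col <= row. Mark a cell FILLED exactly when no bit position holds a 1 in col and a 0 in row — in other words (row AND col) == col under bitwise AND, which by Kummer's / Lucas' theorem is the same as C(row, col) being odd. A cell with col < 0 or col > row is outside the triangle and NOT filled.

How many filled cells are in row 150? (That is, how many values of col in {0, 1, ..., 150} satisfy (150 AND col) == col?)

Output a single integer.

150 in binary = 10010110
popcount(150) = number of 1-bits in 10010110 = 4
A col c satisfies (150 AND c) == c iff every set bit of c is also set in 150; each of the 4 set bits of 150 can independently be on or off in c.
count = 2^4 = 16

Answer: 16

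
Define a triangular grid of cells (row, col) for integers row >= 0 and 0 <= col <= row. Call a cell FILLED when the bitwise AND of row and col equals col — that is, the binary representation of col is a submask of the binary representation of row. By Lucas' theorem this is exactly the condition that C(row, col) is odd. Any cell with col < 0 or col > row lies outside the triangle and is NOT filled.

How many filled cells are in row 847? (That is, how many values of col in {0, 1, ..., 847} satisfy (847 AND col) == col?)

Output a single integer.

847 in binary = 1101001111
popcount(847) = number of 1-bits in 1101001111 = 7
A col c satisfies (847 AND c) == c iff every set bit of c is also set in 847; each of the 7 set bits of 847 can independently be on or off in c.
count = 2^7 = 128

Answer: 128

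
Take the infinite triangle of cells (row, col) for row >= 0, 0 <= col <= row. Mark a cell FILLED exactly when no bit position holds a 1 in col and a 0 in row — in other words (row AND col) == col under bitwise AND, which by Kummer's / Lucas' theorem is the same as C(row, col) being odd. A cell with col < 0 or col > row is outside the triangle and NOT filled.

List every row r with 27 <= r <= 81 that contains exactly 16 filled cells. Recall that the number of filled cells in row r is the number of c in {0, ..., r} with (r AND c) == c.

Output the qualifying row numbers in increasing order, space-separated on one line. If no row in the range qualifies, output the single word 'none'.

Answer: 27 29 30 39 43 45 46 51 53 54 57 58 60 71 75 77 78

Derivation:
Row r has 2^popcount(r) filled cells, so we need popcount(r) = log2(16) = 4.
Scan r = 27..81 and keep those with exactly 4 one-bits:
r=27=11011 popcount=4 -> KEEP
r=28=11100 popcount=3 -> skip
r=29=11101 popcount=4 -> KEEP
r=30=11110 popcount=4 -> KEEP
r=31=11111 popcount=5 -> skip
r=32=100000 popcount=1 -> skip
r=33=100001 popcount=2 -> skip
r=34=100010 popcount=2 -> skip
r=35=100011 popcount=3 -> skip
r=36=100100 popcount=2 -> skip
r=37=100101 popcount=3 -> skip
r=38=100110 popcount=3 -> skip
r=39=100111 popcount=4 -> KEEP
r=40=101000 popcount=2 -> skip
r=41=101001 popcount=3 -> skip
r=42=101010 popcount=3 -> skip
r=43=101011 popcount=4 -> KEEP
r=44=101100 popcount=3 -> skip
r=45=101101 popcount=4 -> KEEP
r=46=101110 popcount=4 -> KEEP
r=47=101111 popcount=5 -> skip
r=48=110000 popcount=2 -> skip
r=49=110001 popcount=3 -> skip
r=50=110010 popcount=3 -> skip
r=51=110011 popcount=4 -> KEEP
r=52=110100 popcount=3 -> skip
r=53=110101 popcount=4 -> KEEP
r=54=110110 popcount=4 -> KEEP
r=55=110111 popcount=5 -> skip
r=56=111000 popcount=3 -> skip
r=57=111001 popcount=4 -> KEEP
r=58=111010 popcount=4 -> KEEP
r=59=111011 popcount=5 -> skip
r=60=111100 popcount=4 -> KEEP
r=61=111101 popcount=5 -> skip
r=62=111110 popcount=5 -> skip
r=63=111111 popcount=6 -> skip
r=64=1000000 popcount=1 -> skip
r=65=1000001 popcount=2 -> skip
r=66=1000010 popcount=2 -> skip
r=67=1000011 popcount=3 -> skip
r=68=1000100 popcount=2 -> skip
r=69=1000101 popcount=3 -> skip
r=70=1000110 popcount=3 -> skip
r=71=1000111 popcount=4 -> KEEP
r=72=1001000 popcount=2 -> skip
r=73=1001001 popcount=3 -> skip
r=74=1001010 popcount=3 -> skip
r=75=1001011 popcount=4 -> KEEP
r=76=1001100 popcount=3 -> skip
r=77=1001101 popcount=4 -> KEEP
r=78=1001110 popcount=4 -> KEEP
r=79=1001111 popcount=5 -> skip
r=80=1010000 popcount=2 -> skip
r=81=1010001 popcount=3 -> skip
Kept rows: 27 29 30 39 43 45 46 51 53 54 57 58 60 71 75 77 78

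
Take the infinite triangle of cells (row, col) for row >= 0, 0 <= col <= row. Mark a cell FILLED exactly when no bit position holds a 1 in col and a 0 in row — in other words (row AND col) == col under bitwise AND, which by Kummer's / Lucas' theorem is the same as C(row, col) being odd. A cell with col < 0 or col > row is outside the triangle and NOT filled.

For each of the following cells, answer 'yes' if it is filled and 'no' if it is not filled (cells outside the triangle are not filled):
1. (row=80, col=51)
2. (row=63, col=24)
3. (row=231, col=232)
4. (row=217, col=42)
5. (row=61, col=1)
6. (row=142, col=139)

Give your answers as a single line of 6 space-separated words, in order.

(80,51): row=0b1010000, col=0b110011, row AND col = 0b10000 = 16; 16 != 51 -> empty
(63,24): row=0b111111, col=0b11000, row AND col = 0b11000 = 24; 24 == 24 -> filled
(231,232): col outside [0, 231] -> not filled
(217,42): row=0b11011001, col=0b101010, row AND col = 0b1000 = 8; 8 != 42 -> empty
(61,1): row=0b111101, col=0b1, row AND col = 0b1 = 1; 1 == 1 -> filled
(142,139): row=0b10001110, col=0b10001011, row AND col = 0b10001010 = 138; 138 != 139 -> empty

Answer: no yes no no yes no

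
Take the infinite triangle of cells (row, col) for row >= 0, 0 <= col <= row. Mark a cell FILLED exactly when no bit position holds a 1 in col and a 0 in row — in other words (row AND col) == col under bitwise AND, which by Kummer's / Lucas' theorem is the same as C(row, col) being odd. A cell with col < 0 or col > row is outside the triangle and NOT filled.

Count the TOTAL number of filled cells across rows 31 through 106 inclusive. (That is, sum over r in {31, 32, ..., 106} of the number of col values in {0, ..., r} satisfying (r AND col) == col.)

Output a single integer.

Answer: 1152

Derivation:
r31=11111 pc5: +32 =32
r32=100000 pc1: +2 =34
r33=100001 pc2: +4 =38
r34=100010 pc2: +4 =42
r35=100011 pc3: +8 =50
r36=100100 pc2: +4 =54
r37=100101 pc3: +8 =62
r38=100110 pc3: +8 =70
r39=100111 pc4: +16 =86
r40=101000 pc2: +4 =90
r41=101001 pc3: +8 =98
r42=101010 pc3: +8 =106
r43=101011 pc4: +16 =122
r44=101100 pc3: +8 =130
r45=101101 pc4: +16 =146
r46=101110 pc4: +16 =162
r47=101111 pc5: +32 =194
r48=110000 pc2: +4 =198
r49=110001 pc3: +8 =206
r50=110010 pc3: +8 =214
r51=110011 pc4: +16 =230
r52=110100 pc3: +8 =238
r53=110101 pc4: +16 =254
r54=110110 pc4: +16 =270
r55=110111 pc5: +32 =302
r56=111000 pc3: +8 =310
r57=111001 pc4: +16 =326
r58=111010 pc4: +16 =342
r59=111011 pc5: +32 =374
r60=111100 pc4: +16 =390
r61=111101 pc5: +32 =422
r62=111110 pc5: +32 =454
r63=111111 pc6: +64 =518
r64=1000000 pc1: +2 =520
r65=1000001 pc2: +4 =524
r66=1000010 pc2: +4 =528
r67=1000011 pc3: +8 =536
r68=1000100 pc2: +4 =540
r69=1000101 pc3: +8 =548
r70=1000110 pc3: +8 =556
r71=1000111 pc4: +16 =572
r72=1001000 pc2: +4 =576
r73=1001001 pc3: +8 =584
r74=1001010 pc3: +8 =592
r75=1001011 pc4: +16 =608
r76=1001100 pc3: +8 =616
r77=1001101 pc4: +16 =632
r78=1001110 pc4: +16 =648
r79=1001111 pc5: +32 =680
r80=1010000 pc2: +4 =684
r81=1010001 pc3: +8 =692
r82=1010010 pc3: +8 =700
r83=1010011 pc4: +16 =716
r84=1010100 pc3: +8 =724
r85=1010101 pc4: +16 =740
r86=1010110 pc4: +16 =756
r87=1010111 pc5: +32 =788
r88=1011000 pc3: +8 =796
r89=1011001 pc4: +16 =812
r90=1011010 pc4: +16 =828
r91=1011011 pc5: +32 =860
r92=1011100 pc4: +16 =876
r93=1011101 pc5: +32 =908
r94=1011110 pc5: +32 =940
r95=1011111 pc6: +64 =1004
r96=1100000 pc2: +4 =1008
r97=1100001 pc3: +8 =1016
r98=1100010 pc3: +8 =1024
r99=1100011 pc4: +16 =1040
r100=1100100 pc3: +8 =1048
r101=1100101 pc4: +16 =1064
r102=1100110 pc4: +16 =1080
r103=1100111 pc5: +32 =1112
r104=1101000 pc3: +8 =1120
r105=1101001 pc4: +16 =1136
r106=1101010 pc4: +16 =1152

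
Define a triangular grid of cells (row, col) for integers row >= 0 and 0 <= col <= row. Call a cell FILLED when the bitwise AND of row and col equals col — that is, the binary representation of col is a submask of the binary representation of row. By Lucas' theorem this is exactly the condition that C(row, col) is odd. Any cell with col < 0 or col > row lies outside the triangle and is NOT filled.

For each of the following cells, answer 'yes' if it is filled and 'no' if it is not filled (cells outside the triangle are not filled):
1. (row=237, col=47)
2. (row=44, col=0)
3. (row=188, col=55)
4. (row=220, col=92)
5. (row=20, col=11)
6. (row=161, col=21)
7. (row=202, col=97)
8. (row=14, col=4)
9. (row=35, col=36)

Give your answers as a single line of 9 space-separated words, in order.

Answer: no yes no yes no no no yes no

Derivation:
(237,47): row=0b11101101, col=0b101111, row AND col = 0b101101 = 45; 45 != 47 -> empty
(44,0): row=0b101100, col=0b0, row AND col = 0b0 = 0; 0 == 0 -> filled
(188,55): row=0b10111100, col=0b110111, row AND col = 0b110100 = 52; 52 != 55 -> empty
(220,92): row=0b11011100, col=0b1011100, row AND col = 0b1011100 = 92; 92 == 92 -> filled
(20,11): row=0b10100, col=0b1011, row AND col = 0b0 = 0; 0 != 11 -> empty
(161,21): row=0b10100001, col=0b10101, row AND col = 0b1 = 1; 1 != 21 -> empty
(202,97): row=0b11001010, col=0b1100001, row AND col = 0b1000000 = 64; 64 != 97 -> empty
(14,4): row=0b1110, col=0b100, row AND col = 0b100 = 4; 4 == 4 -> filled
(35,36): col outside [0, 35] -> not filled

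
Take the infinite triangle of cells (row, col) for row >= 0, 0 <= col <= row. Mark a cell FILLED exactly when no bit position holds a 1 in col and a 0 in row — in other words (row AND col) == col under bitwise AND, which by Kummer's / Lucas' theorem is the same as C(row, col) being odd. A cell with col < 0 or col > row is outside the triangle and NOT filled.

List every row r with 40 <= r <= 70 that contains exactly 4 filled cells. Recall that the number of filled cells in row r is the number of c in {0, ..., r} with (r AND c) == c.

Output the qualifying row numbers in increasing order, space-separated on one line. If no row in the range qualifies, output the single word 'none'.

Row r has 2^popcount(r) filled cells, so we need popcount(r) = log2(4) = 2.
Scan r = 40..70 and keep those with exactly 2 one-bits:
r=40=101000 popcount=2 -> KEEP
r=41=101001 popcount=3 -> skip
r=42=101010 popcount=3 -> skip
r=43=101011 popcount=4 -> skip
r=44=101100 popcount=3 -> skip
r=45=101101 popcount=4 -> skip
r=46=101110 popcount=4 -> skip
r=47=101111 popcount=5 -> skip
r=48=110000 popcount=2 -> KEEP
r=49=110001 popcount=3 -> skip
r=50=110010 popcount=3 -> skip
r=51=110011 popcount=4 -> skip
r=52=110100 popcount=3 -> skip
r=53=110101 popcount=4 -> skip
r=54=110110 popcount=4 -> skip
r=55=110111 popcount=5 -> skip
r=56=111000 popcount=3 -> skip
r=57=111001 popcount=4 -> skip
r=58=111010 popcount=4 -> skip
r=59=111011 popcount=5 -> skip
r=60=111100 popcount=4 -> skip
r=61=111101 popcount=5 -> skip
r=62=111110 popcount=5 -> skip
r=63=111111 popcount=6 -> skip
r=64=1000000 popcount=1 -> skip
r=65=1000001 popcount=2 -> KEEP
r=66=1000010 popcount=2 -> KEEP
r=67=1000011 popcount=3 -> skip
r=68=1000100 popcount=2 -> KEEP
r=69=1000101 popcount=3 -> skip
r=70=1000110 popcount=3 -> skip
Kept rows: 40 48 65 66 68

Answer: 40 48 65 66 68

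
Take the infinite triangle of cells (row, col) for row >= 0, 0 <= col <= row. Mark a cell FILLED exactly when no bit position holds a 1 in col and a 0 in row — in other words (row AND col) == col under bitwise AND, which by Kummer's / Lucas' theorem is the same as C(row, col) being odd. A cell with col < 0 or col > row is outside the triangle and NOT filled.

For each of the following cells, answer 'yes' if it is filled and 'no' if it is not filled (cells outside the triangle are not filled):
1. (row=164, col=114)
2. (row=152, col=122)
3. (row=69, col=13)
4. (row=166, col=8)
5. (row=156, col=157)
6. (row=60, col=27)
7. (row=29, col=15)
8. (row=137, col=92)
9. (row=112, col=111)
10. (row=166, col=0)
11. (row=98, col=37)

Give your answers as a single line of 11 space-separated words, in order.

Answer: no no no no no no no no no yes no

Derivation:
(164,114): row=0b10100100, col=0b1110010, row AND col = 0b100000 = 32; 32 != 114 -> empty
(152,122): row=0b10011000, col=0b1111010, row AND col = 0b11000 = 24; 24 != 122 -> empty
(69,13): row=0b1000101, col=0b1101, row AND col = 0b101 = 5; 5 != 13 -> empty
(166,8): row=0b10100110, col=0b1000, row AND col = 0b0 = 0; 0 != 8 -> empty
(156,157): col outside [0, 156] -> not filled
(60,27): row=0b111100, col=0b11011, row AND col = 0b11000 = 24; 24 != 27 -> empty
(29,15): row=0b11101, col=0b1111, row AND col = 0b1101 = 13; 13 != 15 -> empty
(137,92): row=0b10001001, col=0b1011100, row AND col = 0b1000 = 8; 8 != 92 -> empty
(112,111): row=0b1110000, col=0b1101111, row AND col = 0b1100000 = 96; 96 != 111 -> empty
(166,0): row=0b10100110, col=0b0, row AND col = 0b0 = 0; 0 == 0 -> filled
(98,37): row=0b1100010, col=0b100101, row AND col = 0b100000 = 32; 32 != 37 -> empty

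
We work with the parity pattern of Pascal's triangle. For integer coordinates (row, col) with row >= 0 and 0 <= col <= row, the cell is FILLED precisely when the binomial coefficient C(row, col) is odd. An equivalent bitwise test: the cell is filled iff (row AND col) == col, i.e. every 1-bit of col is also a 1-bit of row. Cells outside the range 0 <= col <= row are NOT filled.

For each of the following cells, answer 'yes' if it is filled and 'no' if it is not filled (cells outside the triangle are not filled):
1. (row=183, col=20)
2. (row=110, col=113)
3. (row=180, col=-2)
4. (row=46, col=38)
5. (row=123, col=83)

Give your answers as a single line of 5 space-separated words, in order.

Answer: yes no no yes yes

Derivation:
(183,20): row=0b10110111, col=0b10100, row AND col = 0b10100 = 20; 20 == 20 -> filled
(110,113): col outside [0, 110] -> not filled
(180,-2): col outside [0, 180] -> not filled
(46,38): row=0b101110, col=0b100110, row AND col = 0b100110 = 38; 38 == 38 -> filled
(123,83): row=0b1111011, col=0b1010011, row AND col = 0b1010011 = 83; 83 == 83 -> filled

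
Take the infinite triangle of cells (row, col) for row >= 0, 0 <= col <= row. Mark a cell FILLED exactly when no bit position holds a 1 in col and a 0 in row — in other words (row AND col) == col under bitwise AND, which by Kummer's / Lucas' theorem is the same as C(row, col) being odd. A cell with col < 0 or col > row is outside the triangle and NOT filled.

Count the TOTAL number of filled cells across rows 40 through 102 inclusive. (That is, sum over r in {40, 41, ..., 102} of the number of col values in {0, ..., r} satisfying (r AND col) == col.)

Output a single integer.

Answer: 994

Derivation:
r40=101000 pc2: +4 =4
r41=101001 pc3: +8 =12
r42=101010 pc3: +8 =20
r43=101011 pc4: +16 =36
r44=101100 pc3: +8 =44
r45=101101 pc4: +16 =60
r46=101110 pc4: +16 =76
r47=101111 pc5: +32 =108
r48=110000 pc2: +4 =112
r49=110001 pc3: +8 =120
r50=110010 pc3: +8 =128
r51=110011 pc4: +16 =144
r52=110100 pc3: +8 =152
r53=110101 pc4: +16 =168
r54=110110 pc4: +16 =184
r55=110111 pc5: +32 =216
r56=111000 pc3: +8 =224
r57=111001 pc4: +16 =240
r58=111010 pc4: +16 =256
r59=111011 pc5: +32 =288
r60=111100 pc4: +16 =304
r61=111101 pc5: +32 =336
r62=111110 pc5: +32 =368
r63=111111 pc6: +64 =432
r64=1000000 pc1: +2 =434
r65=1000001 pc2: +4 =438
r66=1000010 pc2: +4 =442
r67=1000011 pc3: +8 =450
r68=1000100 pc2: +4 =454
r69=1000101 pc3: +8 =462
r70=1000110 pc3: +8 =470
r71=1000111 pc4: +16 =486
r72=1001000 pc2: +4 =490
r73=1001001 pc3: +8 =498
r74=1001010 pc3: +8 =506
r75=1001011 pc4: +16 =522
r76=1001100 pc3: +8 =530
r77=1001101 pc4: +16 =546
r78=1001110 pc4: +16 =562
r79=1001111 pc5: +32 =594
r80=1010000 pc2: +4 =598
r81=1010001 pc3: +8 =606
r82=1010010 pc3: +8 =614
r83=1010011 pc4: +16 =630
r84=1010100 pc3: +8 =638
r85=1010101 pc4: +16 =654
r86=1010110 pc4: +16 =670
r87=1010111 pc5: +32 =702
r88=1011000 pc3: +8 =710
r89=1011001 pc4: +16 =726
r90=1011010 pc4: +16 =742
r91=1011011 pc5: +32 =774
r92=1011100 pc4: +16 =790
r93=1011101 pc5: +32 =822
r94=1011110 pc5: +32 =854
r95=1011111 pc6: +64 =918
r96=1100000 pc2: +4 =922
r97=1100001 pc3: +8 =930
r98=1100010 pc3: +8 =938
r99=1100011 pc4: +16 =954
r100=1100100 pc3: +8 =962
r101=1100101 pc4: +16 =978
r102=1100110 pc4: +16 =994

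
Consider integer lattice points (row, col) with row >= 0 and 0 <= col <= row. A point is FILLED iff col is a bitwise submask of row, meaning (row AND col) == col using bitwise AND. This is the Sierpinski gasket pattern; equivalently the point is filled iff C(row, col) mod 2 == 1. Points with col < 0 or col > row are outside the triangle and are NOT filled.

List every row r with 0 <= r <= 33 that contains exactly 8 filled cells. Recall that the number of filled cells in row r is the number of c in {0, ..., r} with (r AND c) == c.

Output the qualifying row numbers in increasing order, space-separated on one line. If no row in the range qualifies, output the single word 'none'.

Row r has 2^popcount(r) filled cells, so we need popcount(r) = log2(8) = 3.
Scan r = 0..33 and keep those with exactly 3 one-bits:
r=0=0 popcount=0 -> skip
r=1=1 popcount=1 -> skip
r=2=10 popcount=1 -> skip
r=3=11 popcount=2 -> skip
r=4=100 popcount=1 -> skip
r=5=101 popcount=2 -> skip
r=6=110 popcount=2 -> skip
r=7=111 popcount=3 -> KEEP
r=8=1000 popcount=1 -> skip
r=9=1001 popcount=2 -> skip
r=10=1010 popcount=2 -> skip
r=11=1011 popcount=3 -> KEEP
r=12=1100 popcount=2 -> skip
r=13=1101 popcount=3 -> KEEP
r=14=1110 popcount=3 -> KEEP
r=15=1111 popcount=4 -> skip
r=16=10000 popcount=1 -> skip
r=17=10001 popcount=2 -> skip
r=18=10010 popcount=2 -> skip
r=19=10011 popcount=3 -> KEEP
r=20=10100 popcount=2 -> skip
r=21=10101 popcount=3 -> KEEP
r=22=10110 popcount=3 -> KEEP
r=23=10111 popcount=4 -> skip
r=24=11000 popcount=2 -> skip
r=25=11001 popcount=3 -> KEEP
r=26=11010 popcount=3 -> KEEP
r=27=11011 popcount=4 -> skip
r=28=11100 popcount=3 -> KEEP
r=29=11101 popcount=4 -> skip
r=30=11110 popcount=4 -> skip
r=31=11111 popcount=5 -> skip
r=32=100000 popcount=1 -> skip
r=33=100001 popcount=2 -> skip
Kept rows: 7 11 13 14 19 21 22 25 26 28

Answer: 7 11 13 14 19 21 22 25 26 28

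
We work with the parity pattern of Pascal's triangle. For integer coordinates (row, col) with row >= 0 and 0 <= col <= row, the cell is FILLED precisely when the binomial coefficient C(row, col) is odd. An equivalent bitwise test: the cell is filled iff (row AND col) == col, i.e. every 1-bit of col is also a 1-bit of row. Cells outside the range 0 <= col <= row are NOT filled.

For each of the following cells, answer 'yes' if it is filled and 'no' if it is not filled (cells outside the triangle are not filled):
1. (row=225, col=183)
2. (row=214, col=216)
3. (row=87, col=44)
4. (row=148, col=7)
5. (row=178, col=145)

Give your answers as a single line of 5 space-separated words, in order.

Answer: no no no no no

Derivation:
(225,183): row=0b11100001, col=0b10110111, row AND col = 0b10100001 = 161; 161 != 183 -> empty
(214,216): col outside [0, 214] -> not filled
(87,44): row=0b1010111, col=0b101100, row AND col = 0b100 = 4; 4 != 44 -> empty
(148,7): row=0b10010100, col=0b111, row AND col = 0b100 = 4; 4 != 7 -> empty
(178,145): row=0b10110010, col=0b10010001, row AND col = 0b10010000 = 144; 144 != 145 -> empty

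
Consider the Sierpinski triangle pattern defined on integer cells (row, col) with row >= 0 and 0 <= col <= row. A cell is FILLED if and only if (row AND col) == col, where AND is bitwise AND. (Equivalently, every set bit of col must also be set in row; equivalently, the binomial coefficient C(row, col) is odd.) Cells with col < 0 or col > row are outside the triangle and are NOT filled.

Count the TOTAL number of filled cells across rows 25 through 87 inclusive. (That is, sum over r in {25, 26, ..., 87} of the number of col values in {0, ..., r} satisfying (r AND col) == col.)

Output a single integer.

Answer: 860

Derivation:
r25=11001 pc3: +8 =8
r26=11010 pc3: +8 =16
r27=11011 pc4: +16 =32
r28=11100 pc3: +8 =40
r29=11101 pc4: +16 =56
r30=11110 pc4: +16 =72
r31=11111 pc5: +32 =104
r32=100000 pc1: +2 =106
r33=100001 pc2: +4 =110
r34=100010 pc2: +4 =114
r35=100011 pc3: +8 =122
r36=100100 pc2: +4 =126
r37=100101 pc3: +8 =134
r38=100110 pc3: +8 =142
r39=100111 pc4: +16 =158
r40=101000 pc2: +4 =162
r41=101001 pc3: +8 =170
r42=101010 pc3: +8 =178
r43=101011 pc4: +16 =194
r44=101100 pc3: +8 =202
r45=101101 pc4: +16 =218
r46=101110 pc4: +16 =234
r47=101111 pc5: +32 =266
r48=110000 pc2: +4 =270
r49=110001 pc3: +8 =278
r50=110010 pc3: +8 =286
r51=110011 pc4: +16 =302
r52=110100 pc3: +8 =310
r53=110101 pc4: +16 =326
r54=110110 pc4: +16 =342
r55=110111 pc5: +32 =374
r56=111000 pc3: +8 =382
r57=111001 pc4: +16 =398
r58=111010 pc4: +16 =414
r59=111011 pc5: +32 =446
r60=111100 pc4: +16 =462
r61=111101 pc5: +32 =494
r62=111110 pc5: +32 =526
r63=111111 pc6: +64 =590
r64=1000000 pc1: +2 =592
r65=1000001 pc2: +4 =596
r66=1000010 pc2: +4 =600
r67=1000011 pc3: +8 =608
r68=1000100 pc2: +4 =612
r69=1000101 pc3: +8 =620
r70=1000110 pc3: +8 =628
r71=1000111 pc4: +16 =644
r72=1001000 pc2: +4 =648
r73=1001001 pc3: +8 =656
r74=1001010 pc3: +8 =664
r75=1001011 pc4: +16 =680
r76=1001100 pc3: +8 =688
r77=1001101 pc4: +16 =704
r78=1001110 pc4: +16 =720
r79=1001111 pc5: +32 =752
r80=1010000 pc2: +4 =756
r81=1010001 pc3: +8 =764
r82=1010010 pc3: +8 =772
r83=1010011 pc4: +16 =788
r84=1010100 pc3: +8 =796
r85=1010101 pc4: +16 =812
r86=1010110 pc4: +16 =828
r87=1010111 pc5: +32 =860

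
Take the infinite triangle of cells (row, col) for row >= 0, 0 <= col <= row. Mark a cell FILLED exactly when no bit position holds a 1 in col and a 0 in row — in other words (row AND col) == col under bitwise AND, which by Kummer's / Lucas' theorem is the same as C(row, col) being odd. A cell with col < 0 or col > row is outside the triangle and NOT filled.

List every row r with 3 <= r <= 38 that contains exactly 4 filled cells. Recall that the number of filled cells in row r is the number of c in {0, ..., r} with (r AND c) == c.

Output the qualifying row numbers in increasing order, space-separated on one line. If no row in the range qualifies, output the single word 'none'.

Row r has 2^popcount(r) filled cells, so we need popcount(r) = log2(4) = 2.
Scan r = 3..38 and keep those with exactly 2 one-bits:
r=3=11 popcount=2 -> KEEP
r=4=100 popcount=1 -> skip
r=5=101 popcount=2 -> KEEP
r=6=110 popcount=2 -> KEEP
r=7=111 popcount=3 -> skip
r=8=1000 popcount=1 -> skip
r=9=1001 popcount=2 -> KEEP
r=10=1010 popcount=2 -> KEEP
r=11=1011 popcount=3 -> skip
r=12=1100 popcount=2 -> KEEP
r=13=1101 popcount=3 -> skip
r=14=1110 popcount=3 -> skip
r=15=1111 popcount=4 -> skip
r=16=10000 popcount=1 -> skip
r=17=10001 popcount=2 -> KEEP
r=18=10010 popcount=2 -> KEEP
r=19=10011 popcount=3 -> skip
r=20=10100 popcount=2 -> KEEP
r=21=10101 popcount=3 -> skip
r=22=10110 popcount=3 -> skip
r=23=10111 popcount=4 -> skip
r=24=11000 popcount=2 -> KEEP
r=25=11001 popcount=3 -> skip
r=26=11010 popcount=3 -> skip
r=27=11011 popcount=4 -> skip
r=28=11100 popcount=3 -> skip
r=29=11101 popcount=4 -> skip
r=30=11110 popcount=4 -> skip
r=31=11111 popcount=5 -> skip
r=32=100000 popcount=1 -> skip
r=33=100001 popcount=2 -> KEEP
r=34=100010 popcount=2 -> KEEP
r=35=100011 popcount=3 -> skip
r=36=100100 popcount=2 -> KEEP
r=37=100101 popcount=3 -> skip
r=38=100110 popcount=3 -> skip
Kept rows: 3 5 6 9 10 12 17 18 20 24 33 34 36

Answer: 3 5 6 9 10 12 17 18 20 24 33 34 36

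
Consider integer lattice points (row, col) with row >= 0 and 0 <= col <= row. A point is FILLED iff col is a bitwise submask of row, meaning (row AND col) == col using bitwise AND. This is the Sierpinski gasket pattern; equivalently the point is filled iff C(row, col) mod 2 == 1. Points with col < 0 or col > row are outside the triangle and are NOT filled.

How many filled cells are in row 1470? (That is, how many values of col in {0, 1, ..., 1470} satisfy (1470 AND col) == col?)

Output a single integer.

Answer: 256

Derivation:
1470 in binary = 10110111110
popcount(1470) = number of 1-bits in 10110111110 = 8
A col c satisfies (1470 AND c) == c iff every set bit of c is also set in 1470; each of the 8 set bits of 1470 can independently be on or off in c.
count = 2^8 = 256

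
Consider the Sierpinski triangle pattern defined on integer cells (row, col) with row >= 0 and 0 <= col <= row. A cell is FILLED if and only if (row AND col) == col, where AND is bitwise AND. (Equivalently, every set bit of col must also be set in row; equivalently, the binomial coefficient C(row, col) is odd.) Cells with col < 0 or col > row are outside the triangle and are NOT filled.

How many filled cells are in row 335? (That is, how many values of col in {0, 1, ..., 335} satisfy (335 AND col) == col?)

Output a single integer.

Answer: 64

Derivation:
335 in binary = 101001111
popcount(335) = number of 1-bits in 101001111 = 6
A col c satisfies (335 AND c) == c iff every set bit of c is also set in 335; each of the 6 set bits of 335 can independently be on or off in c.
count = 2^6 = 64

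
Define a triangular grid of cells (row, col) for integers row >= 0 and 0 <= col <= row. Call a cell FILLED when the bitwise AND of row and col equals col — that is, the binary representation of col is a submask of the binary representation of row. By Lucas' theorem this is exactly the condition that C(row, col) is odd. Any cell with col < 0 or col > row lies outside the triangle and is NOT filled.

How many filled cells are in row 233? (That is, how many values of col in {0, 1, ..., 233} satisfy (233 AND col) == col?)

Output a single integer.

Answer: 32

Derivation:
233 in binary = 11101001
popcount(233) = number of 1-bits in 11101001 = 5
A col c satisfies (233 AND c) == c iff every set bit of c is also set in 233; each of the 5 set bits of 233 can independently be on or off in c.
count = 2^5 = 32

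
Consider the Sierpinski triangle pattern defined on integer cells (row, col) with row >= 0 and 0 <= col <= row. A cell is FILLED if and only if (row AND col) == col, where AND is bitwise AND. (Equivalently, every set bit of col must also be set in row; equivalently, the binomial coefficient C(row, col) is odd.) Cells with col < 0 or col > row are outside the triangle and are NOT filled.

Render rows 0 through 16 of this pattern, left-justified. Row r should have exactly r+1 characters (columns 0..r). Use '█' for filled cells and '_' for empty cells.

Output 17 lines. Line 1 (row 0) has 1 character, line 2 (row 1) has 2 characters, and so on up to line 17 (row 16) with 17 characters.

Answer: █
██
█_█
████
█___█
██__██
█_█_█_█
████████
█_______█
██______██
█_█_____█_█
████____████
█___█___█___█
██__██__██__██
█_█_█_█_█_█_█_█
████████████████
█_______________█

Derivation:
r0=0: █
r1=1: ██
r2=10: █_█
r3=11: ████
r4=100: █___█
r5=101: ██__██
r6=110: █_█_█_█
r7=111: ████████
r8=1000: █_______█
r9=1001: ██______██
r10=1010: █_█_____█_█
r11=1011: ████____████
r12=1100: █___█___█___█
r13=1101: ██__██__██__██
r14=1110: █_█_█_█_█_█_█_█
r15=1111: ████████████████
r16=10000: █_______________█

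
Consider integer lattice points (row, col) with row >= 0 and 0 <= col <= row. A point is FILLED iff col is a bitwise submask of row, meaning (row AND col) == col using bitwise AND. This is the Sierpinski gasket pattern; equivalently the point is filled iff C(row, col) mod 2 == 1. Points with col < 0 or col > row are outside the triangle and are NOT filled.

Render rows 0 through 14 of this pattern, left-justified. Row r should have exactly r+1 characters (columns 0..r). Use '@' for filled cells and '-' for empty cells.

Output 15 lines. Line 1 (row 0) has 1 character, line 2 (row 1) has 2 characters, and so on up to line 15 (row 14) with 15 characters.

Answer: @
@@
@-@
@@@@
@---@
@@--@@
@-@-@-@
@@@@@@@@
@-------@
@@------@@
@-@-----@-@
@@@@----@@@@
@---@---@---@
@@--@@--@@--@@
@-@-@-@-@-@-@-@

Derivation:
r0=0: @
r1=1: @@
r2=10: @-@
r3=11: @@@@
r4=100: @---@
r5=101: @@--@@
r6=110: @-@-@-@
r7=111: @@@@@@@@
r8=1000: @-------@
r9=1001: @@------@@
r10=1010: @-@-----@-@
r11=1011: @@@@----@@@@
r12=1100: @---@---@---@
r13=1101: @@--@@--@@--@@
r14=1110: @-@-@-@-@-@-@-@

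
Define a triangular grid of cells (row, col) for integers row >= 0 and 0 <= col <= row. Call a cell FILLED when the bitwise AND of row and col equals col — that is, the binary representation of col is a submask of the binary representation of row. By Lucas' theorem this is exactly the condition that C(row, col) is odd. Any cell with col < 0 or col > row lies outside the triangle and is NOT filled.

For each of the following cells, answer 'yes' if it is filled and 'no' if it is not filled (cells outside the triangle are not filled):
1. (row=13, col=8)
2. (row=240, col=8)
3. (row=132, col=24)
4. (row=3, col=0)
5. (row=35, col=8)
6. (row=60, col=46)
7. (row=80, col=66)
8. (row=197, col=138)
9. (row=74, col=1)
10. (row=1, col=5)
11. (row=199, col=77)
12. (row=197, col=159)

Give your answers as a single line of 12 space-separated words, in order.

(13,8): row=0b1101, col=0b1000, row AND col = 0b1000 = 8; 8 == 8 -> filled
(240,8): row=0b11110000, col=0b1000, row AND col = 0b0 = 0; 0 != 8 -> empty
(132,24): row=0b10000100, col=0b11000, row AND col = 0b0 = 0; 0 != 24 -> empty
(3,0): row=0b11, col=0b0, row AND col = 0b0 = 0; 0 == 0 -> filled
(35,8): row=0b100011, col=0b1000, row AND col = 0b0 = 0; 0 != 8 -> empty
(60,46): row=0b111100, col=0b101110, row AND col = 0b101100 = 44; 44 != 46 -> empty
(80,66): row=0b1010000, col=0b1000010, row AND col = 0b1000000 = 64; 64 != 66 -> empty
(197,138): row=0b11000101, col=0b10001010, row AND col = 0b10000000 = 128; 128 != 138 -> empty
(74,1): row=0b1001010, col=0b1, row AND col = 0b0 = 0; 0 != 1 -> empty
(1,5): col outside [0, 1] -> not filled
(199,77): row=0b11000111, col=0b1001101, row AND col = 0b1000101 = 69; 69 != 77 -> empty
(197,159): row=0b11000101, col=0b10011111, row AND col = 0b10000101 = 133; 133 != 159 -> empty

Answer: yes no no yes no no no no no no no no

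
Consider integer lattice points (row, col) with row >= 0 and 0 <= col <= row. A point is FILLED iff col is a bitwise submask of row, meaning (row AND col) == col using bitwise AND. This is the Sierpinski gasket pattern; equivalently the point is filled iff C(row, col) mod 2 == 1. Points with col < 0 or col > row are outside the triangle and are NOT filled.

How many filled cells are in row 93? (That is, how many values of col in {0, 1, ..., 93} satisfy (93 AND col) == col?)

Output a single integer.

Answer: 32

Derivation:
93 in binary = 1011101
popcount(93) = number of 1-bits in 1011101 = 5
A col c satisfies (93 AND c) == c iff every set bit of c is also set in 93; each of the 5 set bits of 93 can independently be on or off in c.
count = 2^5 = 32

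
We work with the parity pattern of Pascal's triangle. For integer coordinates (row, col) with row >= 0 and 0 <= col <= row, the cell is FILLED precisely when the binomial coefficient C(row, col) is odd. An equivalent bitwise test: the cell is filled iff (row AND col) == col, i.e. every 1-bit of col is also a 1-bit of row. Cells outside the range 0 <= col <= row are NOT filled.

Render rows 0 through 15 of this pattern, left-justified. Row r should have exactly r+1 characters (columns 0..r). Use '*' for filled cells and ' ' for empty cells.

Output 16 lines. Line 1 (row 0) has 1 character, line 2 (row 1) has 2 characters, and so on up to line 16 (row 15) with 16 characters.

Answer: *
**
* *
****
*   *
**  **
* * * *
********
*       *
**      **
* *     * *
****    ****
*   *   *   *
**  **  **  **
* * * * * * * *
****************

Derivation:
r0=0: *
r1=1: **
r2=10: * *
r3=11: ****
r4=100: *   *
r5=101: **  **
r6=110: * * * *
r7=111: ********
r8=1000: *       *
r9=1001: **      **
r10=1010: * *     * *
r11=1011: ****    ****
r12=1100: *   *   *   *
r13=1101: **  **  **  **
r14=1110: * * * * * * * *
r15=1111: ****************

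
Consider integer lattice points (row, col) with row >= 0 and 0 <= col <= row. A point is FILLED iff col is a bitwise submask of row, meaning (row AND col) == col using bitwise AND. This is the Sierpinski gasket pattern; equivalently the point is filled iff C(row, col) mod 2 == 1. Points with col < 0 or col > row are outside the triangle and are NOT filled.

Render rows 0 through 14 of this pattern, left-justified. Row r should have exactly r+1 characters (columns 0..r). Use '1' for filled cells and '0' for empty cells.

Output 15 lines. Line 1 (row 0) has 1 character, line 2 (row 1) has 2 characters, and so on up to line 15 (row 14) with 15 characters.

Answer: 1
11
101
1111
10001
110011
1010101
11111111
100000001
1100000011
10100000101
111100001111
1000100010001
11001100110011
101010101010101

Derivation:
r0=0: 1
r1=1: 11
r2=10: 101
r3=11: 1111
r4=100: 10001
r5=101: 110011
r6=110: 1010101
r7=111: 11111111
r8=1000: 100000001
r9=1001: 1100000011
r10=1010: 10100000101
r11=1011: 111100001111
r12=1100: 1000100010001
r13=1101: 11001100110011
r14=1110: 101010101010101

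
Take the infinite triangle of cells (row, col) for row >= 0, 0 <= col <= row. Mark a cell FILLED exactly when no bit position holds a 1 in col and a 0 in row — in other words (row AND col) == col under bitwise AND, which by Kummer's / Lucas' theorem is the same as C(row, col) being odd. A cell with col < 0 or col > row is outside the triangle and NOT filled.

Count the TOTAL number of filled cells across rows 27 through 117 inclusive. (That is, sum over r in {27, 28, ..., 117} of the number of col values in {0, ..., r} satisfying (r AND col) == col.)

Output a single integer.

Answer: 1504

Derivation:
r27=11011 pc4: +16 =16
r28=11100 pc3: +8 =24
r29=11101 pc4: +16 =40
r30=11110 pc4: +16 =56
r31=11111 pc5: +32 =88
r32=100000 pc1: +2 =90
r33=100001 pc2: +4 =94
r34=100010 pc2: +4 =98
r35=100011 pc3: +8 =106
r36=100100 pc2: +4 =110
r37=100101 pc3: +8 =118
r38=100110 pc3: +8 =126
r39=100111 pc4: +16 =142
r40=101000 pc2: +4 =146
r41=101001 pc3: +8 =154
r42=101010 pc3: +8 =162
r43=101011 pc4: +16 =178
r44=101100 pc3: +8 =186
r45=101101 pc4: +16 =202
r46=101110 pc4: +16 =218
r47=101111 pc5: +32 =250
r48=110000 pc2: +4 =254
r49=110001 pc3: +8 =262
r50=110010 pc3: +8 =270
r51=110011 pc4: +16 =286
r52=110100 pc3: +8 =294
r53=110101 pc4: +16 =310
r54=110110 pc4: +16 =326
r55=110111 pc5: +32 =358
r56=111000 pc3: +8 =366
r57=111001 pc4: +16 =382
r58=111010 pc4: +16 =398
r59=111011 pc5: +32 =430
r60=111100 pc4: +16 =446
r61=111101 pc5: +32 =478
r62=111110 pc5: +32 =510
r63=111111 pc6: +64 =574
r64=1000000 pc1: +2 =576
r65=1000001 pc2: +4 =580
r66=1000010 pc2: +4 =584
r67=1000011 pc3: +8 =592
r68=1000100 pc2: +4 =596
r69=1000101 pc3: +8 =604
r70=1000110 pc3: +8 =612
r71=1000111 pc4: +16 =628
r72=1001000 pc2: +4 =632
r73=1001001 pc3: +8 =640
r74=1001010 pc3: +8 =648
r75=1001011 pc4: +16 =664
r76=1001100 pc3: +8 =672
r77=1001101 pc4: +16 =688
r78=1001110 pc4: +16 =704
r79=1001111 pc5: +32 =736
r80=1010000 pc2: +4 =740
r81=1010001 pc3: +8 =748
r82=1010010 pc3: +8 =756
r83=1010011 pc4: +16 =772
r84=1010100 pc3: +8 =780
r85=1010101 pc4: +16 =796
r86=1010110 pc4: +16 =812
r87=1010111 pc5: +32 =844
r88=1011000 pc3: +8 =852
r89=1011001 pc4: +16 =868
r90=1011010 pc4: +16 =884
r91=1011011 pc5: +32 =916
r92=1011100 pc4: +16 =932
r93=1011101 pc5: +32 =964
r94=1011110 pc5: +32 =996
r95=1011111 pc6: +64 =1060
r96=1100000 pc2: +4 =1064
r97=1100001 pc3: +8 =1072
r98=1100010 pc3: +8 =1080
r99=1100011 pc4: +16 =1096
r100=1100100 pc3: +8 =1104
r101=1100101 pc4: +16 =1120
r102=1100110 pc4: +16 =1136
r103=1100111 pc5: +32 =1168
r104=1101000 pc3: +8 =1176
r105=1101001 pc4: +16 =1192
r106=1101010 pc4: +16 =1208
r107=1101011 pc5: +32 =1240
r108=1101100 pc4: +16 =1256
r109=1101101 pc5: +32 =1288
r110=1101110 pc5: +32 =1320
r111=1101111 pc6: +64 =1384
r112=1110000 pc3: +8 =1392
r113=1110001 pc4: +16 =1408
r114=1110010 pc4: +16 =1424
r115=1110011 pc5: +32 =1456
r116=1110100 pc4: +16 =1472
r117=1110101 pc5: +32 =1504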